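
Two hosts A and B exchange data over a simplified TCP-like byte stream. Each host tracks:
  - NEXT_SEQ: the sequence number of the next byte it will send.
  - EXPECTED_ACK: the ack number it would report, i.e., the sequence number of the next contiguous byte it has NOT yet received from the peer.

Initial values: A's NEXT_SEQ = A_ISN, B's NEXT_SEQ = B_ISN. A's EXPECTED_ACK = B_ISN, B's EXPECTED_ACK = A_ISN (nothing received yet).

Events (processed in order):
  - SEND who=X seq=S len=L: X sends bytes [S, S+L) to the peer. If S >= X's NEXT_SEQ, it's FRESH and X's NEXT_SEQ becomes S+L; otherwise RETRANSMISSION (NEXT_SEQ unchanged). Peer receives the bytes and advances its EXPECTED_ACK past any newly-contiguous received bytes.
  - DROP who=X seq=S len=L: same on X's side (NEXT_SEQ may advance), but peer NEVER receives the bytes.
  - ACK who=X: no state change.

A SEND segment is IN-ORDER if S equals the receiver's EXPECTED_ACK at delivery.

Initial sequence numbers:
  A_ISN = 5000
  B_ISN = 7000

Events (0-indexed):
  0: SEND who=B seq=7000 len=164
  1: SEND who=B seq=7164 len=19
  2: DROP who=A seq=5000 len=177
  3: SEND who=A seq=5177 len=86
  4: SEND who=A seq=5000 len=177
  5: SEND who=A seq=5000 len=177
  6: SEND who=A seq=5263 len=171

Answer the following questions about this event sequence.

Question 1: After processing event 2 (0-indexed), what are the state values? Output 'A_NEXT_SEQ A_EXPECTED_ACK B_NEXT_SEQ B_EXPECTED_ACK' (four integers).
After event 0: A_seq=5000 A_ack=7164 B_seq=7164 B_ack=5000
After event 1: A_seq=5000 A_ack=7183 B_seq=7183 B_ack=5000
After event 2: A_seq=5177 A_ack=7183 B_seq=7183 B_ack=5000

5177 7183 7183 5000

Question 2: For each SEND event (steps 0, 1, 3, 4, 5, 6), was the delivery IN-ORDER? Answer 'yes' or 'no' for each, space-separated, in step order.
Step 0: SEND seq=7000 -> in-order
Step 1: SEND seq=7164 -> in-order
Step 3: SEND seq=5177 -> out-of-order
Step 4: SEND seq=5000 -> in-order
Step 5: SEND seq=5000 -> out-of-order
Step 6: SEND seq=5263 -> in-order

Answer: yes yes no yes no yes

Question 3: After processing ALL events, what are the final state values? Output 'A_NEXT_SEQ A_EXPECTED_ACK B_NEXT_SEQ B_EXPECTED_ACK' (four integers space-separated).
After event 0: A_seq=5000 A_ack=7164 B_seq=7164 B_ack=5000
After event 1: A_seq=5000 A_ack=7183 B_seq=7183 B_ack=5000
After event 2: A_seq=5177 A_ack=7183 B_seq=7183 B_ack=5000
After event 3: A_seq=5263 A_ack=7183 B_seq=7183 B_ack=5000
After event 4: A_seq=5263 A_ack=7183 B_seq=7183 B_ack=5263
After event 5: A_seq=5263 A_ack=7183 B_seq=7183 B_ack=5263
After event 6: A_seq=5434 A_ack=7183 B_seq=7183 B_ack=5434

Answer: 5434 7183 7183 5434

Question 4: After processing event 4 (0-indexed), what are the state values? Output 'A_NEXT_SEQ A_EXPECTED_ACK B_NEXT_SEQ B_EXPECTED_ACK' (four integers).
After event 0: A_seq=5000 A_ack=7164 B_seq=7164 B_ack=5000
After event 1: A_seq=5000 A_ack=7183 B_seq=7183 B_ack=5000
After event 2: A_seq=5177 A_ack=7183 B_seq=7183 B_ack=5000
After event 3: A_seq=5263 A_ack=7183 B_seq=7183 B_ack=5000
After event 4: A_seq=5263 A_ack=7183 B_seq=7183 B_ack=5263

5263 7183 7183 5263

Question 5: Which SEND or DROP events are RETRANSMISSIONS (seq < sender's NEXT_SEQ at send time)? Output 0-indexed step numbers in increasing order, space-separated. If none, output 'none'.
Answer: 4 5

Derivation:
Step 0: SEND seq=7000 -> fresh
Step 1: SEND seq=7164 -> fresh
Step 2: DROP seq=5000 -> fresh
Step 3: SEND seq=5177 -> fresh
Step 4: SEND seq=5000 -> retransmit
Step 5: SEND seq=5000 -> retransmit
Step 6: SEND seq=5263 -> fresh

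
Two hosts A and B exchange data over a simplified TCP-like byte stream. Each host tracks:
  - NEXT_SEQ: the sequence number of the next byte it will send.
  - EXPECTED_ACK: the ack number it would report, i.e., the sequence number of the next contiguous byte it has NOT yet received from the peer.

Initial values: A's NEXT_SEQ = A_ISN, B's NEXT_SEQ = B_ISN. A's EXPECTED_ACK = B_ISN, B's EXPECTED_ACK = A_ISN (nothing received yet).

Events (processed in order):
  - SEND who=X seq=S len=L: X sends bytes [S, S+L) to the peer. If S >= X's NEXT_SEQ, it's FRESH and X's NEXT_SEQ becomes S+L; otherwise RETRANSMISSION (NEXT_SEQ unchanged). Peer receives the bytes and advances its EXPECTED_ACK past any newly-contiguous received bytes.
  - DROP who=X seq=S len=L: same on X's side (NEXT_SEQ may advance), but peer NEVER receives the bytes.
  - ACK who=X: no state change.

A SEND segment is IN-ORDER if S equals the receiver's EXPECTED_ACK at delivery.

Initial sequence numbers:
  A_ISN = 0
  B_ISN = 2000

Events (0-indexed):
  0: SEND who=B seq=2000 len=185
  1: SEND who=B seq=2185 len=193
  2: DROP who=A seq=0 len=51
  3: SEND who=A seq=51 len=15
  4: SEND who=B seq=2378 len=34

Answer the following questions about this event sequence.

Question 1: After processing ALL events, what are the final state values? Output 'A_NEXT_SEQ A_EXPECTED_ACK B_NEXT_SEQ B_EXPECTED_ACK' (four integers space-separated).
After event 0: A_seq=0 A_ack=2185 B_seq=2185 B_ack=0
After event 1: A_seq=0 A_ack=2378 B_seq=2378 B_ack=0
After event 2: A_seq=51 A_ack=2378 B_seq=2378 B_ack=0
After event 3: A_seq=66 A_ack=2378 B_seq=2378 B_ack=0
After event 4: A_seq=66 A_ack=2412 B_seq=2412 B_ack=0

Answer: 66 2412 2412 0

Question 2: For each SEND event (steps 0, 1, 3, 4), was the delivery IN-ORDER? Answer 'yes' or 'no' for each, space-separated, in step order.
Step 0: SEND seq=2000 -> in-order
Step 1: SEND seq=2185 -> in-order
Step 3: SEND seq=51 -> out-of-order
Step 4: SEND seq=2378 -> in-order

Answer: yes yes no yes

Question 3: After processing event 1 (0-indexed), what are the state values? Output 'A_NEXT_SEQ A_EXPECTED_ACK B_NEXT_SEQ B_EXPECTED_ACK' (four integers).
After event 0: A_seq=0 A_ack=2185 B_seq=2185 B_ack=0
After event 1: A_seq=0 A_ack=2378 B_seq=2378 B_ack=0

0 2378 2378 0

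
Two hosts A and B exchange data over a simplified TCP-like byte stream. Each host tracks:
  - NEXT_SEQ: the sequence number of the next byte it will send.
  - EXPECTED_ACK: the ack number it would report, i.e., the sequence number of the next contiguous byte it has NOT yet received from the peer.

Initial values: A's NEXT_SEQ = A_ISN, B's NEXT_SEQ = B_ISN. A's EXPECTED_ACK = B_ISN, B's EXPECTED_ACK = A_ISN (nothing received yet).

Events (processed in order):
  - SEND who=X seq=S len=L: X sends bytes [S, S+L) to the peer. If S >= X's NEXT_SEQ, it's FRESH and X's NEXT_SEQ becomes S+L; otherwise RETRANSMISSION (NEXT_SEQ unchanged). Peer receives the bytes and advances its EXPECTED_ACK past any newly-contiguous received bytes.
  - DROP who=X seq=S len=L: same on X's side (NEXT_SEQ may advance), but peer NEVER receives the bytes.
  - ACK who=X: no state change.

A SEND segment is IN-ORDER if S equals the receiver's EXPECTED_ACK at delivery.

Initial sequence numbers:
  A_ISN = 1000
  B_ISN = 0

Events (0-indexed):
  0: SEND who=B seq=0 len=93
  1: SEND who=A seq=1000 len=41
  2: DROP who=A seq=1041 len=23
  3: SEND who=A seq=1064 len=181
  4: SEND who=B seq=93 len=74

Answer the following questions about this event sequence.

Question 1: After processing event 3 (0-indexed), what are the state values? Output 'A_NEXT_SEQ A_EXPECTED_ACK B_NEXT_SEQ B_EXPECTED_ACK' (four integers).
After event 0: A_seq=1000 A_ack=93 B_seq=93 B_ack=1000
After event 1: A_seq=1041 A_ack=93 B_seq=93 B_ack=1041
After event 2: A_seq=1064 A_ack=93 B_seq=93 B_ack=1041
After event 3: A_seq=1245 A_ack=93 B_seq=93 B_ack=1041

1245 93 93 1041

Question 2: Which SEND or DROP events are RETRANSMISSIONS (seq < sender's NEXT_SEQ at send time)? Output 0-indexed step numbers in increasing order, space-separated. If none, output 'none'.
Answer: none

Derivation:
Step 0: SEND seq=0 -> fresh
Step 1: SEND seq=1000 -> fresh
Step 2: DROP seq=1041 -> fresh
Step 3: SEND seq=1064 -> fresh
Step 4: SEND seq=93 -> fresh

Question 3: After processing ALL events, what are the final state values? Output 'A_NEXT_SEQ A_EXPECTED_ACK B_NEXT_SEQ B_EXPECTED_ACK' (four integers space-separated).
After event 0: A_seq=1000 A_ack=93 B_seq=93 B_ack=1000
After event 1: A_seq=1041 A_ack=93 B_seq=93 B_ack=1041
After event 2: A_seq=1064 A_ack=93 B_seq=93 B_ack=1041
After event 3: A_seq=1245 A_ack=93 B_seq=93 B_ack=1041
After event 4: A_seq=1245 A_ack=167 B_seq=167 B_ack=1041

Answer: 1245 167 167 1041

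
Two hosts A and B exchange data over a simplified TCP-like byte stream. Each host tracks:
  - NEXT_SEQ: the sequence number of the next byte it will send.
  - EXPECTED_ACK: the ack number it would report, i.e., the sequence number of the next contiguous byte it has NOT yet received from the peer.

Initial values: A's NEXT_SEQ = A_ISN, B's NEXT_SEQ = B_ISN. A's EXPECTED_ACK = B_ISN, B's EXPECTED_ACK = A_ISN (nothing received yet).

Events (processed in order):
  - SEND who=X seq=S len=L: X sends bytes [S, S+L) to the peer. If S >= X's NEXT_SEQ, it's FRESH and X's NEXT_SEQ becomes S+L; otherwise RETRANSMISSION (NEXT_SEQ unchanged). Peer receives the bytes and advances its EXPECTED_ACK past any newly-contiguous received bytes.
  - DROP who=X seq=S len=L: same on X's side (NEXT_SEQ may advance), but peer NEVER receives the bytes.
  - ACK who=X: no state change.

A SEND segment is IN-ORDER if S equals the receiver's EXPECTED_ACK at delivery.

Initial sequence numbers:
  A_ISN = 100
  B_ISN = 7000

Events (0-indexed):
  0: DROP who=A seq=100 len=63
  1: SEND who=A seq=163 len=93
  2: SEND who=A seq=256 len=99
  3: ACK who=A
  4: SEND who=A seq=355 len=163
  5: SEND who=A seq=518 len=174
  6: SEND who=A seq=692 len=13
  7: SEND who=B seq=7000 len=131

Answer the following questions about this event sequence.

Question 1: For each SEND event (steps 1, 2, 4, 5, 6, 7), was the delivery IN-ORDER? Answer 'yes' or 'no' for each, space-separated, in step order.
Answer: no no no no no yes

Derivation:
Step 1: SEND seq=163 -> out-of-order
Step 2: SEND seq=256 -> out-of-order
Step 4: SEND seq=355 -> out-of-order
Step 5: SEND seq=518 -> out-of-order
Step 6: SEND seq=692 -> out-of-order
Step 7: SEND seq=7000 -> in-order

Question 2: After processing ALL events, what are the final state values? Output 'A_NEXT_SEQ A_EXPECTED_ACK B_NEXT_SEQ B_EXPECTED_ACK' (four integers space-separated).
After event 0: A_seq=163 A_ack=7000 B_seq=7000 B_ack=100
After event 1: A_seq=256 A_ack=7000 B_seq=7000 B_ack=100
After event 2: A_seq=355 A_ack=7000 B_seq=7000 B_ack=100
After event 3: A_seq=355 A_ack=7000 B_seq=7000 B_ack=100
After event 4: A_seq=518 A_ack=7000 B_seq=7000 B_ack=100
After event 5: A_seq=692 A_ack=7000 B_seq=7000 B_ack=100
After event 6: A_seq=705 A_ack=7000 B_seq=7000 B_ack=100
After event 7: A_seq=705 A_ack=7131 B_seq=7131 B_ack=100

Answer: 705 7131 7131 100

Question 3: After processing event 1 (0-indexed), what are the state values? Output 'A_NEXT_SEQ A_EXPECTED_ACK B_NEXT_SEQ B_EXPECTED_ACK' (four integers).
After event 0: A_seq=163 A_ack=7000 B_seq=7000 B_ack=100
After event 1: A_seq=256 A_ack=7000 B_seq=7000 B_ack=100

256 7000 7000 100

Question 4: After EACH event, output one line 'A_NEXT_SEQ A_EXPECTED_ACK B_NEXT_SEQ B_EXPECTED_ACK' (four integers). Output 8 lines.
163 7000 7000 100
256 7000 7000 100
355 7000 7000 100
355 7000 7000 100
518 7000 7000 100
692 7000 7000 100
705 7000 7000 100
705 7131 7131 100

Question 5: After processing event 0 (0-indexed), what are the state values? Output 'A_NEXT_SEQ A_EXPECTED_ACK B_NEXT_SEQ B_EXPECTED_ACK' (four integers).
After event 0: A_seq=163 A_ack=7000 B_seq=7000 B_ack=100

163 7000 7000 100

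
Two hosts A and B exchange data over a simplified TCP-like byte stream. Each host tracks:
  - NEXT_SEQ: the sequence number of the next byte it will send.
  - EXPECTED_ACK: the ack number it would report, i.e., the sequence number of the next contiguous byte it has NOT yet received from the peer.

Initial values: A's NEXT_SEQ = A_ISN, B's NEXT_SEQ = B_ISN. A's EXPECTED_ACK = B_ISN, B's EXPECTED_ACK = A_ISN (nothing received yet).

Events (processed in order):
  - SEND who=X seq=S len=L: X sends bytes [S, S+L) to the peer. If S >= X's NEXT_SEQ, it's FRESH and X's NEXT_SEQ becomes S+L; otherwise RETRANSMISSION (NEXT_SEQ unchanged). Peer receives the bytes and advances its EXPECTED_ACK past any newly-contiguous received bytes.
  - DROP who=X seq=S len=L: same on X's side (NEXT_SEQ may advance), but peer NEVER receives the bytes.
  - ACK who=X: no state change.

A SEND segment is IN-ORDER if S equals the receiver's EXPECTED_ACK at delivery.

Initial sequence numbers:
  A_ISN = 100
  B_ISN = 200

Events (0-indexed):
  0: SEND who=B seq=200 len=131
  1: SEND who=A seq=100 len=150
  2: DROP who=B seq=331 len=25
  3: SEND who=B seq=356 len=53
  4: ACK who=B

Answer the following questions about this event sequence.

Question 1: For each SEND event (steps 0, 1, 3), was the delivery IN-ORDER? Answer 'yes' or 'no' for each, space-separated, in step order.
Answer: yes yes no

Derivation:
Step 0: SEND seq=200 -> in-order
Step 1: SEND seq=100 -> in-order
Step 3: SEND seq=356 -> out-of-order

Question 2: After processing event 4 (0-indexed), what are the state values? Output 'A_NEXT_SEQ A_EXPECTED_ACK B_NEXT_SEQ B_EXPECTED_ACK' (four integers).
After event 0: A_seq=100 A_ack=331 B_seq=331 B_ack=100
After event 1: A_seq=250 A_ack=331 B_seq=331 B_ack=250
After event 2: A_seq=250 A_ack=331 B_seq=356 B_ack=250
After event 3: A_seq=250 A_ack=331 B_seq=409 B_ack=250
After event 4: A_seq=250 A_ack=331 B_seq=409 B_ack=250

250 331 409 250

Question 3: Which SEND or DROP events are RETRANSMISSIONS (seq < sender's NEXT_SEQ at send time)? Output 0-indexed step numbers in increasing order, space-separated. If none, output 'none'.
Step 0: SEND seq=200 -> fresh
Step 1: SEND seq=100 -> fresh
Step 2: DROP seq=331 -> fresh
Step 3: SEND seq=356 -> fresh

Answer: none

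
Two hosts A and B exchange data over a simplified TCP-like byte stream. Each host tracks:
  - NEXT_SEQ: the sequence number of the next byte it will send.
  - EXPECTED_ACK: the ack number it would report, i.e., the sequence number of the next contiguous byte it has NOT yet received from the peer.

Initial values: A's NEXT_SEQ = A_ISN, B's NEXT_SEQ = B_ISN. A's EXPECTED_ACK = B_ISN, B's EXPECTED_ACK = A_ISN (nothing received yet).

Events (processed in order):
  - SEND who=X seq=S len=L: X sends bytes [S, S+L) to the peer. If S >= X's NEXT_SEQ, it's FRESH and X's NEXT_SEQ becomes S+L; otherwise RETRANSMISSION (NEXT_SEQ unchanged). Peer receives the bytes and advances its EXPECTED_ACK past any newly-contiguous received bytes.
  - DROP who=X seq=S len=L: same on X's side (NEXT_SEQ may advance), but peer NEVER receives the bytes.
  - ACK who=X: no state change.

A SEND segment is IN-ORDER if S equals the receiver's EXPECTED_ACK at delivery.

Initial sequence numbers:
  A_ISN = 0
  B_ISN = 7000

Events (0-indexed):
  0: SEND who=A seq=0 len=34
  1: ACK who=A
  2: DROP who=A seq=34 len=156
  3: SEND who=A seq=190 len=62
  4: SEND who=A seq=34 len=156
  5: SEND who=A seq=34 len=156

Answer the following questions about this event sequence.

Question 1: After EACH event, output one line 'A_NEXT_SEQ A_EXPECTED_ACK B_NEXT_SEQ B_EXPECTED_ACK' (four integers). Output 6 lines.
34 7000 7000 34
34 7000 7000 34
190 7000 7000 34
252 7000 7000 34
252 7000 7000 252
252 7000 7000 252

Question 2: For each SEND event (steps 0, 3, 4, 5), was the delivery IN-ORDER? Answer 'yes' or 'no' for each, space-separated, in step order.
Answer: yes no yes no

Derivation:
Step 0: SEND seq=0 -> in-order
Step 3: SEND seq=190 -> out-of-order
Step 4: SEND seq=34 -> in-order
Step 5: SEND seq=34 -> out-of-order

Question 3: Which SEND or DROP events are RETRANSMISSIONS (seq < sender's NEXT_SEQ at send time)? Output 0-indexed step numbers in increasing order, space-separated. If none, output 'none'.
Answer: 4 5

Derivation:
Step 0: SEND seq=0 -> fresh
Step 2: DROP seq=34 -> fresh
Step 3: SEND seq=190 -> fresh
Step 4: SEND seq=34 -> retransmit
Step 5: SEND seq=34 -> retransmit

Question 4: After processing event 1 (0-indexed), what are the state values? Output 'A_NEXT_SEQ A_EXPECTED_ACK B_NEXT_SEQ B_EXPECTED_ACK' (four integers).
After event 0: A_seq=34 A_ack=7000 B_seq=7000 B_ack=34
After event 1: A_seq=34 A_ack=7000 B_seq=7000 B_ack=34

34 7000 7000 34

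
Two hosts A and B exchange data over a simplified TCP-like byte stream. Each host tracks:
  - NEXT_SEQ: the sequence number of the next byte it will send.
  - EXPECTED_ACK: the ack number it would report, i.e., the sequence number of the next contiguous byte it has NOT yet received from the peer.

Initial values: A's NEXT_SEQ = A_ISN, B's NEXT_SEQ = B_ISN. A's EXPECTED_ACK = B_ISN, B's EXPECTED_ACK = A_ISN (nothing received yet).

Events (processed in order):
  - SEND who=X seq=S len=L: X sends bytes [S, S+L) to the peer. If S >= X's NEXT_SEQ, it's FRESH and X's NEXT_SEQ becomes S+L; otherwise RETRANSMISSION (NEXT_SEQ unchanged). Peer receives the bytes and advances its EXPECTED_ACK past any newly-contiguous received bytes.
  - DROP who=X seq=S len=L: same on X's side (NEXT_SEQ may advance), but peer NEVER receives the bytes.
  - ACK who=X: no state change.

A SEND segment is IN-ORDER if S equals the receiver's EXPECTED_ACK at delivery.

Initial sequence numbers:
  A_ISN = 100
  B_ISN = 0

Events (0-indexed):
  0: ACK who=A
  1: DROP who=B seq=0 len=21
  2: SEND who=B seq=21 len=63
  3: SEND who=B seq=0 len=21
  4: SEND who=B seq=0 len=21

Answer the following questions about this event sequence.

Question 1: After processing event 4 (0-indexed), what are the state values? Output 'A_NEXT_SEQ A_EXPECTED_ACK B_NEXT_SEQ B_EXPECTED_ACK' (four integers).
After event 0: A_seq=100 A_ack=0 B_seq=0 B_ack=100
After event 1: A_seq=100 A_ack=0 B_seq=21 B_ack=100
After event 2: A_seq=100 A_ack=0 B_seq=84 B_ack=100
After event 3: A_seq=100 A_ack=84 B_seq=84 B_ack=100
After event 4: A_seq=100 A_ack=84 B_seq=84 B_ack=100

100 84 84 100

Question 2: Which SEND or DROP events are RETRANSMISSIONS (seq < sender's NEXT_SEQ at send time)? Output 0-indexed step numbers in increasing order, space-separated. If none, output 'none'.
Step 1: DROP seq=0 -> fresh
Step 2: SEND seq=21 -> fresh
Step 3: SEND seq=0 -> retransmit
Step 4: SEND seq=0 -> retransmit

Answer: 3 4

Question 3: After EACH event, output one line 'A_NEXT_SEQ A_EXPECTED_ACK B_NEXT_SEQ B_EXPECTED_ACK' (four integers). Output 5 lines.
100 0 0 100
100 0 21 100
100 0 84 100
100 84 84 100
100 84 84 100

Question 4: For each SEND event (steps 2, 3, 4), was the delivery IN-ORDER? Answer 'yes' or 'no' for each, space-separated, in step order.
Answer: no yes no

Derivation:
Step 2: SEND seq=21 -> out-of-order
Step 3: SEND seq=0 -> in-order
Step 4: SEND seq=0 -> out-of-order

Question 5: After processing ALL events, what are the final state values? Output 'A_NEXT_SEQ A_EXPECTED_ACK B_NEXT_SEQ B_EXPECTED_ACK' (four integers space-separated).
After event 0: A_seq=100 A_ack=0 B_seq=0 B_ack=100
After event 1: A_seq=100 A_ack=0 B_seq=21 B_ack=100
After event 2: A_seq=100 A_ack=0 B_seq=84 B_ack=100
After event 3: A_seq=100 A_ack=84 B_seq=84 B_ack=100
After event 4: A_seq=100 A_ack=84 B_seq=84 B_ack=100

Answer: 100 84 84 100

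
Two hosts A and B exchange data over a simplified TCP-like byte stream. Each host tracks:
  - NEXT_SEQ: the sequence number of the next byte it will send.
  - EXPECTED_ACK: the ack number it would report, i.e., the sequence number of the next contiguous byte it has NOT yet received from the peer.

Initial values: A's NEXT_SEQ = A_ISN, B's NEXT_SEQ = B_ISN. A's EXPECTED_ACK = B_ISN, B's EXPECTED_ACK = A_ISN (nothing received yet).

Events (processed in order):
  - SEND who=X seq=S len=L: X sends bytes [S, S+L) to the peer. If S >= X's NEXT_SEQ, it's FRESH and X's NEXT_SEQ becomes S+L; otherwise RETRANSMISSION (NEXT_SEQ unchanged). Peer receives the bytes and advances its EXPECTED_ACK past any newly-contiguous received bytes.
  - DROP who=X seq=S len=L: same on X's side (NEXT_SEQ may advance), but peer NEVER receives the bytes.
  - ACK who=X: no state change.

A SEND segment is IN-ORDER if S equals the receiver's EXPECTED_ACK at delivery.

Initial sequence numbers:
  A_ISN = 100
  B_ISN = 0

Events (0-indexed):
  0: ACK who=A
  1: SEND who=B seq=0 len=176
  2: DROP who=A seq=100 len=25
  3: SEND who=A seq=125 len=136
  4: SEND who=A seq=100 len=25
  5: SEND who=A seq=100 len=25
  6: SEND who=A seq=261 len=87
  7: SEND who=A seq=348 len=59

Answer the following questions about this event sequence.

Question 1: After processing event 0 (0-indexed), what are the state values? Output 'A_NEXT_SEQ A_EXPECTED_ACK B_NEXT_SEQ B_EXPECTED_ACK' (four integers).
After event 0: A_seq=100 A_ack=0 B_seq=0 B_ack=100

100 0 0 100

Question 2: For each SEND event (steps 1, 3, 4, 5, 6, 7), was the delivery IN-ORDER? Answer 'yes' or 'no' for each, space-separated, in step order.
Step 1: SEND seq=0 -> in-order
Step 3: SEND seq=125 -> out-of-order
Step 4: SEND seq=100 -> in-order
Step 5: SEND seq=100 -> out-of-order
Step 6: SEND seq=261 -> in-order
Step 7: SEND seq=348 -> in-order

Answer: yes no yes no yes yes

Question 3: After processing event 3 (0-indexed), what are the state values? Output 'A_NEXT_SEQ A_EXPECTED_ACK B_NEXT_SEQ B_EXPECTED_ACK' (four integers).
After event 0: A_seq=100 A_ack=0 B_seq=0 B_ack=100
After event 1: A_seq=100 A_ack=176 B_seq=176 B_ack=100
After event 2: A_seq=125 A_ack=176 B_seq=176 B_ack=100
After event 3: A_seq=261 A_ack=176 B_seq=176 B_ack=100

261 176 176 100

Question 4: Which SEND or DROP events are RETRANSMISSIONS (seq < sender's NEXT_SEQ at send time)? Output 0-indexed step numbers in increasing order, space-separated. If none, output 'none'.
Step 1: SEND seq=0 -> fresh
Step 2: DROP seq=100 -> fresh
Step 3: SEND seq=125 -> fresh
Step 4: SEND seq=100 -> retransmit
Step 5: SEND seq=100 -> retransmit
Step 6: SEND seq=261 -> fresh
Step 7: SEND seq=348 -> fresh

Answer: 4 5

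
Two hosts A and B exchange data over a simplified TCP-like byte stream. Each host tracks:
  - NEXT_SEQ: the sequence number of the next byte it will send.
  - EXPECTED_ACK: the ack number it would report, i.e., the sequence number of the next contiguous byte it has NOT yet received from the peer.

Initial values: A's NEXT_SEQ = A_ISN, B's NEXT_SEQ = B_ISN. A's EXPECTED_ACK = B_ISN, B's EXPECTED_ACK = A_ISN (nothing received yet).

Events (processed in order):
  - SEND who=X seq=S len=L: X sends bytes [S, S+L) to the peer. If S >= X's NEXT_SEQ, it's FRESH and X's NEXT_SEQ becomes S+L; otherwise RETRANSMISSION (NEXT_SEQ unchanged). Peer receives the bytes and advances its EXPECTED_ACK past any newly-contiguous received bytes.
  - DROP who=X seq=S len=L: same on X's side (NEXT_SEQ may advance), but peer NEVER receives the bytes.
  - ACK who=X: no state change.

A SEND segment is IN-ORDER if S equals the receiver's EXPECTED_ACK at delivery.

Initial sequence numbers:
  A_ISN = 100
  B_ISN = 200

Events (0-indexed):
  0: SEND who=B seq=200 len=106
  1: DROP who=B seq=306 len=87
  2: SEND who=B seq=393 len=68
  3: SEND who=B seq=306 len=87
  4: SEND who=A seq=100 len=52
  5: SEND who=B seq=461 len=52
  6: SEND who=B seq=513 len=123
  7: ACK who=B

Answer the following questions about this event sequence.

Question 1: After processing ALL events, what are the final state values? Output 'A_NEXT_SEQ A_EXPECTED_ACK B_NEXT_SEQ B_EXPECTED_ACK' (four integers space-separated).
Answer: 152 636 636 152

Derivation:
After event 0: A_seq=100 A_ack=306 B_seq=306 B_ack=100
After event 1: A_seq=100 A_ack=306 B_seq=393 B_ack=100
After event 2: A_seq=100 A_ack=306 B_seq=461 B_ack=100
After event 3: A_seq=100 A_ack=461 B_seq=461 B_ack=100
After event 4: A_seq=152 A_ack=461 B_seq=461 B_ack=152
After event 5: A_seq=152 A_ack=513 B_seq=513 B_ack=152
After event 6: A_seq=152 A_ack=636 B_seq=636 B_ack=152
After event 7: A_seq=152 A_ack=636 B_seq=636 B_ack=152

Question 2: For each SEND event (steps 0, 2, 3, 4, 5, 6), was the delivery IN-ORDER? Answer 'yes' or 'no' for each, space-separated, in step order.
Answer: yes no yes yes yes yes

Derivation:
Step 0: SEND seq=200 -> in-order
Step 2: SEND seq=393 -> out-of-order
Step 3: SEND seq=306 -> in-order
Step 4: SEND seq=100 -> in-order
Step 5: SEND seq=461 -> in-order
Step 6: SEND seq=513 -> in-order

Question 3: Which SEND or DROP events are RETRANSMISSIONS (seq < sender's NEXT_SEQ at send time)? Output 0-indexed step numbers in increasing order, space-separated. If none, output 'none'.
Step 0: SEND seq=200 -> fresh
Step 1: DROP seq=306 -> fresh
Step 2: SEND seq=393 -> fresh
Step 3: SEND seq=306 -> retransmit
Step 4: SEND seq=100 -> fresh
Step 5: SEND seq=461 -> fresh
Step 6: SEND seq=513 -> fresh

Answer: 3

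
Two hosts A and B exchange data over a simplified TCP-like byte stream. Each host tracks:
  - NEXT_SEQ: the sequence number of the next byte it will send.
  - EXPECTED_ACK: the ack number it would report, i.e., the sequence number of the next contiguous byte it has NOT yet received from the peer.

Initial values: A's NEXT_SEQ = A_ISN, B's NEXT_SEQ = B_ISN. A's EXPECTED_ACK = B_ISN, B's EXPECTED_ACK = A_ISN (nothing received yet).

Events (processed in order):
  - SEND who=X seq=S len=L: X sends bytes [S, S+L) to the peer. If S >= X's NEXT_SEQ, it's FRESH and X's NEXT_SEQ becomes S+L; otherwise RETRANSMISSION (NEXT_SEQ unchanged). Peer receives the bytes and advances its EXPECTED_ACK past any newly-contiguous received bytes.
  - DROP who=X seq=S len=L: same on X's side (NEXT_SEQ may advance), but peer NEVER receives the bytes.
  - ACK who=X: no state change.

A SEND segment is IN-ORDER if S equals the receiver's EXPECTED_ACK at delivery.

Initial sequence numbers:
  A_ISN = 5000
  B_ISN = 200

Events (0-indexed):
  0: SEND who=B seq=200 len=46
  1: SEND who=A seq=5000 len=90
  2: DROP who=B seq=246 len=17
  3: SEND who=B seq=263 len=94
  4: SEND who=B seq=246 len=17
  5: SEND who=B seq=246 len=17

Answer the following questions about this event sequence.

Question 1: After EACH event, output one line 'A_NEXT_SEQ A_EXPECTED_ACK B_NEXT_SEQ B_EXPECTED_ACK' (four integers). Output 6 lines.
5000 246 246 5000
5090 246 246 5090
5090 246 263 5090
5090 246 357 5090
5090 357 357 5090
5090 357 357 5090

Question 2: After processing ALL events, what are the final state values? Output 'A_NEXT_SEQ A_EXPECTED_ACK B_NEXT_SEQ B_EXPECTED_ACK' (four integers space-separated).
Answer: 5090 357 357 5090

Derivation:
After event 0: A_seq=5000 A_ack=246 B_seq=246 B_ack=5000
After event 1: A_seq=5090 A_ack=246 B_seq=246 B_ack=5090
After event 2: A_seq=5090 A_ack=246 B_seq=263 B_ack=5090
After event 3: A_seq=5090 A_ack=246 B_seq=357 B_ack=5090
After event 4: A_seq=5090 A_ack=357 B_seq=357 B_ack=5090
After event 5: A_seq=5090 A_ack=357 B_seq=357 B_ack=5090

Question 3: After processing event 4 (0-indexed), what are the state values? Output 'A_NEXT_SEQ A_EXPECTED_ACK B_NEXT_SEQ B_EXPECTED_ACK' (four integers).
After event 0: A_seq=5000 A_ack=246 B_seq=246 B_ack=5000
After event 1: A_seq=5090 A_ack=246 B_seq=246 B_ack=5090
After event 2: A_seq=5090 A_ack=246 B_seq=263 B_ack=5090
After event 3: A_seq=5090 A_ack=246 B_seq=357 B_ack=5090
After event 4: A_seq=5090 A_ack=357 B_seq=357 B_ack=5090

5090 357 357 5090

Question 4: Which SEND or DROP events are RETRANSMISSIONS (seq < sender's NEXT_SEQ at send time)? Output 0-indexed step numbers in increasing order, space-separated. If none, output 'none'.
Answer: 4 5

Derivation:
Step 0: SEND seq=200 -> fresh
Step 1: SEND seq=5000 -> fresh
Step 2: DROP seq=246 -> fresh
Step 3: SEND seq=263 -> fresh
Step 4: SEND seq=246 -> retransmit
Step 5: SEND seq=246 -> retransmit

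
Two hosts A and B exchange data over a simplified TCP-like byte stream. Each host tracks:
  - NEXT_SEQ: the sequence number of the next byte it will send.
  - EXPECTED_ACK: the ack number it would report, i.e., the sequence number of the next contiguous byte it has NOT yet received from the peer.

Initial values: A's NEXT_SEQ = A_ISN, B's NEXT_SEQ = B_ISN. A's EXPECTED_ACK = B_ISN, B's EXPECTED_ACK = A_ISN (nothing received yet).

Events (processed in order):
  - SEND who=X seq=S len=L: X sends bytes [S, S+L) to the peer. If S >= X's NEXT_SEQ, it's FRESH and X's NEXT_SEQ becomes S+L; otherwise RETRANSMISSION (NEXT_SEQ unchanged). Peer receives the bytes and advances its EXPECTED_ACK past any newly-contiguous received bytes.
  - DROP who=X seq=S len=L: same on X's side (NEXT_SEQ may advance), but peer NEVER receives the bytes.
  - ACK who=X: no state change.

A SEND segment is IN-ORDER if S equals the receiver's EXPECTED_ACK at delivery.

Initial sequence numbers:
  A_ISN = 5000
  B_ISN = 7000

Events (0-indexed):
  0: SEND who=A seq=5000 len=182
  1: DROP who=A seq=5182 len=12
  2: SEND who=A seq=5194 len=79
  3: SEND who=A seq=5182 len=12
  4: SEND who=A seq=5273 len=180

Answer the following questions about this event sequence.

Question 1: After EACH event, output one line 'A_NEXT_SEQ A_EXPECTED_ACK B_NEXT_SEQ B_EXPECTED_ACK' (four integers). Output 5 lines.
5182 7000 7000 5182
5194 7000 7000 5182
5273 7000 7000 5182
5273 7000 7000 5273
5453 7000 7000 5453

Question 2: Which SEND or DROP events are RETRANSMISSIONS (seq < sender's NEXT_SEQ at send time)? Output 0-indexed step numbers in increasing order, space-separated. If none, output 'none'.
Answer: 3

Derivation:
Step 0: SEND seq=5000 -> fresh
Step 1: DROP seq=5182 -> fresh
Step 2: SEND seq=5194 -> fresh
Step 3: SEND seq=5182 -> retransmit
Step 4: SEND seq=5273 -> fresh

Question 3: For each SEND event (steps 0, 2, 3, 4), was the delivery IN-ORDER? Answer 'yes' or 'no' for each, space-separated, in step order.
Step 0: SEND seq=5000 -> in-order
Step 2: SEND seq=5194 -> out-of-order
Step 3: SEND seq=5182 -> in-order
Step 4: SEND seq=5273 -> in-order

Answer: yes no yes yes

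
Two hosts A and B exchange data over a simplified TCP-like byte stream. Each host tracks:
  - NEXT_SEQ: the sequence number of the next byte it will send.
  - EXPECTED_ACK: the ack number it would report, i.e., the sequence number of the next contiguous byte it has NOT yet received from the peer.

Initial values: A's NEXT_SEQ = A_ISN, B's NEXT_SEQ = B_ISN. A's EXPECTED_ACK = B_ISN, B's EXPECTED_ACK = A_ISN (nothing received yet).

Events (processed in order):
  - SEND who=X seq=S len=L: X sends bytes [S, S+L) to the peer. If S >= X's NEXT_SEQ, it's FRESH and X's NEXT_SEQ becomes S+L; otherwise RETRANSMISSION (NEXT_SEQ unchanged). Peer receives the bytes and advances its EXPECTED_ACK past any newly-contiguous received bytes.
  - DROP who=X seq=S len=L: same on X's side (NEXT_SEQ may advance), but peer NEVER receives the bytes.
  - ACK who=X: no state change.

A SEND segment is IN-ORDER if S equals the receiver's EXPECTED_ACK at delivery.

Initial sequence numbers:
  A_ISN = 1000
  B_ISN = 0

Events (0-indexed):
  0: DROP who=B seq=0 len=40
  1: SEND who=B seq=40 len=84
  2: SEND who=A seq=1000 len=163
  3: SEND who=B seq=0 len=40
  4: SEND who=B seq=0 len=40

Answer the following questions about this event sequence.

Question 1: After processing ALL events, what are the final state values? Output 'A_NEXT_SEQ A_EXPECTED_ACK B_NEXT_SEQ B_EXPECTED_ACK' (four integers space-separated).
Answer: 1163 124 124 1163

Derivation:
After event 0: A_seq=1000 A_ack=0 B_seq=40 B_ack=1000
After event 1: A_seq=1000 A_ack=0 B_seq=124 B_ack=1000
After event 2: A_seq=1163 A_ack=0 B_seq=124 B_ack=1163
After event 3: A_seq=1163 A_ack=124 B_seq=124 B_ack=1163
After event 4: A_seq=1163 A_ack=124 B_seq=124 B_ack=1163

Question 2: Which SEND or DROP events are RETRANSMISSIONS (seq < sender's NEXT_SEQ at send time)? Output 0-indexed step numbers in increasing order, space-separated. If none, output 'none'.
Step 0: DROP seq=0 -> fresh
Step 1: SEND seq=40 -> fresh
Step 2: SEND seq=1000 -> fresh
Step 3: SEND seq=0 -> retransmit
Step 4: SEND seq=0 -> retransmit

Answer: 3 4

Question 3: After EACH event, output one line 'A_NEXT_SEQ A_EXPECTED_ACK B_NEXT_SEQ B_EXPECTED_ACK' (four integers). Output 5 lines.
1000 0 40 1000
1000 0 124 1000
1163 0 124 1163
1163 124 124 1163
1163 124 124 1163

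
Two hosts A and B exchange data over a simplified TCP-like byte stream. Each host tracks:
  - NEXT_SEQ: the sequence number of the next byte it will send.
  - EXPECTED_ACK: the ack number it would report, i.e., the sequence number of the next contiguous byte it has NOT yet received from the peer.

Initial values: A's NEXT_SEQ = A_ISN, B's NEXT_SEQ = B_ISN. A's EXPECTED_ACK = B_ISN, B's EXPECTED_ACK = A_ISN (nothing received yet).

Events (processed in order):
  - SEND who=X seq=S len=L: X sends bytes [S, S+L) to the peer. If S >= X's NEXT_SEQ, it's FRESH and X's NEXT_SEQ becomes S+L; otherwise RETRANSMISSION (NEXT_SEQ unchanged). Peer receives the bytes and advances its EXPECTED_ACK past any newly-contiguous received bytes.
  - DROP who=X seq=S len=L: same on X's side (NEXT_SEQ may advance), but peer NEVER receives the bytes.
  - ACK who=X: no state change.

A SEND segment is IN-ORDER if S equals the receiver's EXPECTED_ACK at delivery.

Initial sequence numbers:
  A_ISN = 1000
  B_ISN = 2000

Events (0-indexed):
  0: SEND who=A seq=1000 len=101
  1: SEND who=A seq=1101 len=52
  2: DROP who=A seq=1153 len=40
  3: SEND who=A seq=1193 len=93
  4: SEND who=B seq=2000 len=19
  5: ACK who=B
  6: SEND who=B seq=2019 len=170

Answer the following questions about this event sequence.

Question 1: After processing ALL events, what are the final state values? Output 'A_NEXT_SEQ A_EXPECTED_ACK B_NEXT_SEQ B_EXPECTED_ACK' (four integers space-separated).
After event 0: A_seq=1101 A_ack=2000 B_seq=2000 B_ack=1101
After event 1: A_seq=1153 A_ack=2000 B_seq=2000 B_ack=1153
After event 2: A_seq=1193 A_ack=2000 B_seq=2000 B_ack=1153
After event 3: A_seq=1286 A_ack=2000 B_seq=2000 B_ack=1153
After event 4: A_seq=1286 A_ack=2019 B_seq=2019 B_ack=1153
After event 5: A_seq=1286 A_ack=2019 B_seq=2019 B_ack=1153
After event 6: A_seq=1286 A_ack=2189 B_seq=2189 B_ack=1153

Answer: 1286 2189 2189 1153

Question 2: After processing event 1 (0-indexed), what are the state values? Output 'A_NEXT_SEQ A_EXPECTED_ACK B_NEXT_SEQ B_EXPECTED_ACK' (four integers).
After event 0: A_seq=1101 A_ack=2000 B_seq=2000 B_ack=1101
After event 1: A_seq=1153 A_ack=2000 B_seq=2000 B_ack=1153

1153 2000 2000 1153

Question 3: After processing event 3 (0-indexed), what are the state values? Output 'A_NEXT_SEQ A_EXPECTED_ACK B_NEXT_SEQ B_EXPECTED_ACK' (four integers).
After event 0: A_seq=1101 A_ack=2000 B_seq=2000 B_ack=1101
After event 1: A_seq=1153 A_ack=2000 B_seq=2000 B_ack=1153
After event 2: A_seq=1193 A_ack=2000 B_seq=2000 B_ack=1153
After event 3: A_seq=1286 A_ack=2000 B_seq=2000 B_ack=1153

1286 2000 2000 1153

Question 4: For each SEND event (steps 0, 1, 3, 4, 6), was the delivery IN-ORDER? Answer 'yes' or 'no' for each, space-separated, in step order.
Step 0: SEND seq=1000 -> in-order
Step 1: SEND seq=1101 -> in-order
Step 3: SEND seq=1193 -> out-of-order
Step 4: SEND seq=2000 -> in-order
Step 6: SEND seq=2019 -> in-order

Answer: yes yes no yes yes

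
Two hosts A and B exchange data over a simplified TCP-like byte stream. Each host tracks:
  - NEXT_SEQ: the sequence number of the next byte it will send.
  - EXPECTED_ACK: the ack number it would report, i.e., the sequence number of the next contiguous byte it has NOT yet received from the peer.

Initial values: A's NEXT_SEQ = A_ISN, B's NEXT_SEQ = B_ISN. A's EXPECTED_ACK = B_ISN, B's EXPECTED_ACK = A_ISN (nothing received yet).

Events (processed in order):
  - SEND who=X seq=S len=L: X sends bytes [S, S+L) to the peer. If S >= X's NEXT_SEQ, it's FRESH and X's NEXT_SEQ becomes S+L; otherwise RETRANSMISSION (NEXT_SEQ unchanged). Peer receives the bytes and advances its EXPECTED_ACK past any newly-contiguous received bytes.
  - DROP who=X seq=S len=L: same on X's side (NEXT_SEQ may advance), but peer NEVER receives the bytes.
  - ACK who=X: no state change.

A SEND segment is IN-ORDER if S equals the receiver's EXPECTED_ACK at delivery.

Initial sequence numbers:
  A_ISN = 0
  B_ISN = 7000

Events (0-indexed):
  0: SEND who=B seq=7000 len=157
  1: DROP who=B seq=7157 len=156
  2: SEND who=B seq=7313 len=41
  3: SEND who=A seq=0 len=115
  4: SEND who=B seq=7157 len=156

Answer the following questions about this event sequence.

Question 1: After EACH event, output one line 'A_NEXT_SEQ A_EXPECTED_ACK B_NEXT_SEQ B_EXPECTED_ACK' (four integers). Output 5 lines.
0 7157 7157 0
0 7157 7313 0
0 7157 7354 0
115 7157 7354 115
115 7354 7354 115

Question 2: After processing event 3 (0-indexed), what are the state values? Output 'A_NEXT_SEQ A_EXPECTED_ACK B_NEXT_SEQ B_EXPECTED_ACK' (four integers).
After event 0: A_seq=0 A_ack=7157 B_seq=7157 B_ack=0
After event 1: A_seq=0 A_ack=7157 B_seq=7313 B_ack=0
After event 2: A_seq=0 A_ack=7157 B_seq=7354 B_ack=0
After event 3: A_seq=115 A_ack=7157 B_seq=7354 B_ack=115

115 7157 7354 115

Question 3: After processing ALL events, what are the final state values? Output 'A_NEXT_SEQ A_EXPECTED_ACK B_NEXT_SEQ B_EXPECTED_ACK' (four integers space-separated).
Answer: 115 7354 7354 115

Derivation:
After event 0: A_seq=0 A_ack=7157 B_seq=7157 B_ack=0
After event 1: A_seq=0 A_ack=7157 B_seq=7313 B_ack=0
After event 2: A_seq=0 A_ack=7157 B_seq=7354 B_ack=0
After event 3: A_seq=115 A_ack=7157 B_seq=7354 B_ack=115
After event 4: A_seq=115 A_ack=7354 B_seq=7354 B_ack=115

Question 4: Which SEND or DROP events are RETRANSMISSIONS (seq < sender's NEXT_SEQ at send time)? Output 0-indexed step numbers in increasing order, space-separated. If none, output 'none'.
Answer: 4

Derivation:
Step 0: SEND seq=7000 -> fresh
Step 1: DROP seq=7157 -> fresh
Step 2: SEND seq=7313 -> fresh
Step 3: SEND seq=0 -> fresh
Step 4: SEND seq=7157 -> retransmit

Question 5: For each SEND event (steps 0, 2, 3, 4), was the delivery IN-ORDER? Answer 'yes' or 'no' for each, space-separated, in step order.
Step 0: SEND seq=7000 -> in-order
Step 2: SEND seq=7313 -> out-of-order
Step 3: SEND seq=0 -> in-order
Step 4: SEND seq=7157 -> in-order

Answer: yes no yes yes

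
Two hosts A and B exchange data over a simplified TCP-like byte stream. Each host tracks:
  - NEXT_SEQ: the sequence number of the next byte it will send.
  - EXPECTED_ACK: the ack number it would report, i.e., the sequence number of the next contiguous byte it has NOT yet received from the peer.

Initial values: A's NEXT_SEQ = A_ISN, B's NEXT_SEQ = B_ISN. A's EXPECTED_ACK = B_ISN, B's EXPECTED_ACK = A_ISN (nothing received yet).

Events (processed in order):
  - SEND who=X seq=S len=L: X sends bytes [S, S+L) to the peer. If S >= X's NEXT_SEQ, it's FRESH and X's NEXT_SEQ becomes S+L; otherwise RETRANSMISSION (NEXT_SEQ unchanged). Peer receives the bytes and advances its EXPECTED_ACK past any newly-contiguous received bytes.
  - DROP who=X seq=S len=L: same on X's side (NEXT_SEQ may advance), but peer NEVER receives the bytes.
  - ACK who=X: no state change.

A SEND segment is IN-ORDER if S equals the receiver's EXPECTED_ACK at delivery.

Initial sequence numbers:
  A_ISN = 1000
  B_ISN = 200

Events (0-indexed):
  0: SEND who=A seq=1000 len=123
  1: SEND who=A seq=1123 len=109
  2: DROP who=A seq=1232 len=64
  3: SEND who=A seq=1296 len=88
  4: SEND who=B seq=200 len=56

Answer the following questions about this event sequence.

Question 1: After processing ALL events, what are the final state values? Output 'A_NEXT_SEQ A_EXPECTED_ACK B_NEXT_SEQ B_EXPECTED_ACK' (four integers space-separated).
Answer: 1384 256 256 1232

Derivation:
After event 0: A_seq=1123 A_ack=200 B_seq=200 B_ack=1123
After event 1: A_seq=1232 A_ack=200 B_seq=200 B_ack=1232
After event 2: A_seq=1296 A_ack=200 B_seq=200 B_ack=1232
After event 3: A_seq=1384 A_ack=200 B_seq=200 B_ack=1232
After event 4: A_seq=1384 A_ack=256 B_seq=256 B_ack=1232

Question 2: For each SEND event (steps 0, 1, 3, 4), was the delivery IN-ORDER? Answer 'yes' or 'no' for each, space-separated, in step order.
Step 0: SEND seq=1000 -> in-order
Step 1: SEND seq=1123 -> in-order
Step 3: SEND seq=1296 -> out-of-order
Step 4: SEND seq=200 -> in-order

Answer: yes yes no yes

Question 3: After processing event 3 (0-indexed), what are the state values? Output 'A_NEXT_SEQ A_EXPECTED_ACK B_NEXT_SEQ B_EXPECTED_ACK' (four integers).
After event 0: A_seq=1123 A_ack=200 B_seq=200 B_ack=1123
After event 1: A_seq=1232 A_ack=200 B_seq=200 B_ack=1232
After event 2: A_seq=1296 A_ack=200 B_seq=200 B_ack=1232
After event 3: A_seq=1384 A_ack=200 B_seq=200 B_ack=1232

1384 200 200 1232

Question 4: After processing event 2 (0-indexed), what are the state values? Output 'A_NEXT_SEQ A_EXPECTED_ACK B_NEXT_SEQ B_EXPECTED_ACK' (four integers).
After event 0: A_seq=1123 A_ack=200 B_seq=200 B_ack=1123
After event 1: A_seq=1232 A_ack=200 B_seq=200 B_ack=1232
After event 2: A_seq=1296 A_ack=200 B_seq=200 B_ack=1232

1296 200 200 1232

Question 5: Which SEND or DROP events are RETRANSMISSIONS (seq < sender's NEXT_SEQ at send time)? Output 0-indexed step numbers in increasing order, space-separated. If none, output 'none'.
Answer: none

Derivation:
Step 0: SEND seq=1000 -> fresh
Step 1: SEND seq=1123 -> fresh
Step 2: DROP seq=1232 -> fresh
Step 3: SEND seq=1296 -> fresh
Step 4: SEND seq=200 -> fresh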